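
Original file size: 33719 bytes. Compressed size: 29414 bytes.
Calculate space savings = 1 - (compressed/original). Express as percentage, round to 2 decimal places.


ratio = compressed/original = 29414/33719 = 0.872327
savings = 1 - ratio = 1 - 0.872327 = 0.127673
as a percentage: 0.127673 * 100 = 12.77%

Space savings = 1 - 29414/33719 = 12.77%


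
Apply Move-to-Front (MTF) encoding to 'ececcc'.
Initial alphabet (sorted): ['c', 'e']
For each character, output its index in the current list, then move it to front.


MTF encoding:
'e': index 1 in ['c', 'e'] -> ['e', 'c']
'c': index 1 in ['e', 'c'] -> ['c', 'e']
'e': index 1 in ['c', 'e'] -> ['e', 'c']
'c': index 1 in ['e', 'c'] -> ['c', 'e']
'c': index 0 in ['c', 'e'] -> ['c', 'e']
'c': index 0 in ['c', 'e'] -> ['c', 'e']


Output: [1, 1, 1, 1, 0, 0]


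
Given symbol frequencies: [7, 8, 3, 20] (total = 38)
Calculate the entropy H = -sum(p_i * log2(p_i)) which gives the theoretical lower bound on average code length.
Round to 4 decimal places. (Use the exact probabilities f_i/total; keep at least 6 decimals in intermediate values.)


Per-symbol terms -p_i * log2(p_i) with p_i = f_i/38:
  p = 7/38 = 0.184211: log2(p) = -2.440573, -p*log2(p) = 0.449579
  p = 8/38 = 0.210526: log2(p) = -2.247928, -p*log2(p) = 0.473248
  p = 3/38 = 0.078947: log2(p) = -3.662965, -p*log2(p) = 0.289181
  p = 20/38 = 0.526316: log2(p) = -0.925999, -p*log2(p) = 0.487368
H = 0.449579 + 0.473248 + 0.289181 + 0.487368 = 1.699376

H = 1.6994 bits/symbol


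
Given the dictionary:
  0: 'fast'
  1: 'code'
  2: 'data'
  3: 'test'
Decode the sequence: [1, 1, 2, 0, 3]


Look up each index in the dictionary:
  1 -> 'code'
  1 -> 'code'
  2 -> 'data'
  0 -> 'fast'
  3 -> 'test'

Decoded: "code code data fast test"


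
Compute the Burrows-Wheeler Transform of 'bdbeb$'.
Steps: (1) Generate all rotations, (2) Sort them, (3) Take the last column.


Rotations (sorted):
  0: $bdbeb -> last char: b
  1: b$bdbe -> last char: e
  2: bdbeb$ -> last char: $
  3: beb$bd -> last char: d
  4: dbeb$b -> last char: b
  5: eb$bdb -> last char: b


BWT = be$dbb


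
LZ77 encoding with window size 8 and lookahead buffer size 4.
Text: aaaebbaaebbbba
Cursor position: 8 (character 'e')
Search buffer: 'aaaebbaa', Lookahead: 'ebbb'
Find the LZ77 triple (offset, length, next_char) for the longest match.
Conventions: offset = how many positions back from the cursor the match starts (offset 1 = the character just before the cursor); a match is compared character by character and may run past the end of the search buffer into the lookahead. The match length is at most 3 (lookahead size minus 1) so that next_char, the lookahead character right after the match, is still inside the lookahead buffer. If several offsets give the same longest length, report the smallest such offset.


Try each offset into the search buffer:
  offset=1 (pos 7, char 'a'): match length 0
  offset=2 (pos 6, char 'a'): match length 0
  offset=3 (pos 5, char 'b'): match length 0
  offset=4 (pos 4, char 'b'): match length 0
  offset=5 (pos 3, char 'e'): match length 3
  offset=6 (pos 2, char 'a'): match length 0
  offset=7 (pos 1, char 'a'): match length 0
  offset=8 (pos 0, char 'a'): match length 0
Longest match has length 3 at offset 5.
next_char = character at position 8 + 3 = 11 -> 'b'

Best match: offset=5, length=3 (matching 'ebb' starting at position 3)
LZ77 triple: (5, 3, 'b')


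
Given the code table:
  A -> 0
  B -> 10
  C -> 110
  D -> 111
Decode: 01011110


Decoding:
0 -> A
10 -> B
111 -> D
10 -> B


Result: ABDB


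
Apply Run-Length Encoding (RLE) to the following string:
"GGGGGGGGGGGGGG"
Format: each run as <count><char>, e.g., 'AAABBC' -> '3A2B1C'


Scanning runs left to right:
  i=0: run of 'G' x 14 -> '14G'

RLE = 14G


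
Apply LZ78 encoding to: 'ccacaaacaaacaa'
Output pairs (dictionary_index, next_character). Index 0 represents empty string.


LZ78 encoding steps:
Dictionary: {0: ''}
Step 1: w='' (idx 0), next='c' -> output (0, 'c'), add 'c' as idx 1
Step 2: w='c' (idx 1), next='a' -> output (1, 'a'), add 'ca' as idx 2
Step 3: w='ca' (idx 2), next='a' -> output (2, 'a'), add 'caa' as idx 3
Step 4: w='' (idx 0), next='a' -> output (0, 'a'), add 'a' as idx 4
Step 5: w='caa' (idx 3), next='a' -> output (3, 'a'), add 'caaa' as idx 5
Step 6: w='caa' (idx 3), end of input -> output (3, '')


Encoded: [(0, 'c'), (1, 'a'), (2, 'a'), (0, 'a'), (3, 'a'), (3, '')]


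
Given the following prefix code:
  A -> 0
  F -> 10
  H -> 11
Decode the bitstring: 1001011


Decoding step by step:
Bits 10 -> F
Bits 0 -> A
Bits 10 -> F
Bits 11 -> H


Decoded message: FAFH


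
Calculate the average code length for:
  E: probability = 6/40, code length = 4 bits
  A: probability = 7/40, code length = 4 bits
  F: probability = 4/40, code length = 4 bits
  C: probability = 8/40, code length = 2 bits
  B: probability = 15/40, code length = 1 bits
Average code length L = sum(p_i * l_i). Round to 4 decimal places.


Weighted contributions p_i * l_i:
  E: (6/40) * 4 = 24/40
  A: (7/40) * 4 = 28/40
  F: (4/40) * 4 = 16/40
  C: (8/40) * 2 = 16/40
  B: (15/40) * 1 = 15/40
Sum = (24 + 28 + 16 + 16 + 15)/40 = 99/40

L = 99/40 = 2.4750 bits/symbol


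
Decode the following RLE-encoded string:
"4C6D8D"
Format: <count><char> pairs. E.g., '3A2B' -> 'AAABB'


Expanding each <count><char> pair:
  4C -> 'CCCC'
  6D -> 'DDDDDD'
  8D -> 'DDDDDDDD'

Decoded = CCCCDDDDDDDDDDDDDD


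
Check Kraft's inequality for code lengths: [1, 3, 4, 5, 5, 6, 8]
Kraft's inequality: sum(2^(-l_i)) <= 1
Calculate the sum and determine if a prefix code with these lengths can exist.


Sum = 2^(-1) + 2^(-3) + 2^(-4) + 2^(-5) + 2^(-5) + 2^(-6) + 2^(-8)
    = 0.5 + 0.125 + 0.0625 + 0.03125 + 0.03125 + 0.015625 + 0.00390625
    = 197/256 = 0.76953125
Since 0.76953125 <= 1, Kraft's inequality IS satisfied.
A prefix code with these lengths CAN exist.

Kraft sum = 0.76953125. Satisfied.


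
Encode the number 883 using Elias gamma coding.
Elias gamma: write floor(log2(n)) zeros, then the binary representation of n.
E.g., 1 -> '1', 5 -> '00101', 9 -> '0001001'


num_bits = floor(log2(883)) + 1 = 10
leading_zeros = num_bits - 1 = 9
binary(883) = 1101110011

Elias gamma(883) = '000000000' + '1101110011' = 0000000001101110011 (19 bits)


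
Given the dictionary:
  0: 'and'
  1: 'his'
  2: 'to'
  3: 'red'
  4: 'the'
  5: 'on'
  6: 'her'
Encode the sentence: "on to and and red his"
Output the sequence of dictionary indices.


Look up each word in the dictionary:
  'on' -> 5
  'to' -> 2
  'and' -> 0
  'and' -> 0
  'red' -> 3
  'his' -> 1

Encoded: [5, 2, 0, 0, 3, 1]


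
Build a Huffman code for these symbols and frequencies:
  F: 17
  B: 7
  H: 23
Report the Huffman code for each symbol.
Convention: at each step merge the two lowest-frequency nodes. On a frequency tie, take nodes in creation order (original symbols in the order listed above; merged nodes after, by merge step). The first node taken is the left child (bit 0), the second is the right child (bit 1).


Huffman tree construction:
Step 1: Merge B(7) + F(17) = 24
Step 2: Merge H(23) + (B+F)(24) = 47
Read each symbol's code off the tree from the root (left child = 0, right child = 1).

Codes:
  F: 11 (length 2)
  B: 10 (length 2)
  H: 0 (length 1)
Average code length: 71/47 = 1.5106 bits/symbol


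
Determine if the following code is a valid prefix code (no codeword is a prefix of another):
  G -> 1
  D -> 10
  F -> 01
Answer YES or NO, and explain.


Checking each pair (does one codeword prefix another?):
  G='1' vs D='10': prefix -- VIOLATION

NO -- this is NOT a valid prefix code. G (1) is a prefix of D (10).


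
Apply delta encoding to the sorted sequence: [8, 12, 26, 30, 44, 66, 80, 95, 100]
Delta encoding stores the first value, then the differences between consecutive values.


First value: 8
Deltas:
  12 - 8 = 4
  26 - 12 = 14
  30 - 26 = 4
  44 - 30 = 14
  66 - 44 = 22
  80 - 66 = 14
  95 - 80 = 15
  100 - 95 = 5


Delta encoded: [8, 4, 14, 4, 14, 22, 14, 15, 5]


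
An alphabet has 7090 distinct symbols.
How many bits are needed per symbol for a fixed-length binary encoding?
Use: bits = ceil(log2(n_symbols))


log2(7090) = 12.7916
Bracket: 2^12 = 4096 < 7090 <= 2^13 = 8192
So ceil(log2(7090)) = 13

bits = ceil(log2(7090)) = ceil(12.7916) = 13 bits


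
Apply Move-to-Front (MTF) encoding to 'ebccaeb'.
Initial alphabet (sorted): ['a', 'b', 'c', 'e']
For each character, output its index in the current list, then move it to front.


MTF encoding:
'e': index 3 in ['a', 'b', 'c', 'e'] -> ['e', 'a', 'b', 'c']
'b': index 2 in ['e', 'a', 'b', 'c'] -> ['b', 'e', 'a', 'c']
'c': index 3 in ['b', 'e', 'a', 'c'] -> ['c', 'b', 'e', 'a']
'c': index 0 in ['c', 'b', 'e', 'a'] -> ['c', 'b', 'e', 'a']
'a': index 3 in ['c', 'b', 'e', 'a'] -> ['a', 'c', 'b', 'e']
'e': index 3 in ['a', 'c', 'b', 'e'] -> ['e', 'a', 'c', 'b']
'b': index 3 in ['e', 'a', 'c', 'b'] -> ['b', 'e', 'a', 'c']


Output: [3, 2, 3, 0, 3, 3, 3]


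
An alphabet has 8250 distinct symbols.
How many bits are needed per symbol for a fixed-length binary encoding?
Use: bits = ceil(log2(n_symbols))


log2(8250) = 13.0102
Bracket: 2^13 = 8192 < 8250 <= 2^14 = 16384
So ceil(log2(8250)) = 14

bits = ceil(log2(8250)) = ceil(13.0102) = 14 bits


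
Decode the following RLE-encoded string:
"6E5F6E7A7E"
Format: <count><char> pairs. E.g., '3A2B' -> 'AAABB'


Expanding each <count><char> pair:
  6E -> 'EEEEEE'
  5F -> 'FFFFF'
  6E -> 'EEEEEE'
  7A -> 'AAAAAAA'
  7E -> 'EEEEEEE'

Decoded = EEEEEEFFFFFEEEEEEAAAAAAAEEEEEEE


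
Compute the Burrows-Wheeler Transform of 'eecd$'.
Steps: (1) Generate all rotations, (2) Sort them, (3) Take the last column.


Rotations (sorted):
  0: $eecd -> last char: d
  1: cd$ee -> last char: e
  2: d$eec -> last char: c
  3: ecd$e -> last char: e
  4: eecd$ -> last char: $


BWT = dece$


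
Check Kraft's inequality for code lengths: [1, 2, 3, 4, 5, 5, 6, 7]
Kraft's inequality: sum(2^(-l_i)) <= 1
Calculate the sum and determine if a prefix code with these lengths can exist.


Sum = 2^(-1) + 2^(-2) + 2^(-3) + 2^(-4) + 2^(-5) + 2^(-5) + 2^(-6) + 2^(-7)
    = 0.5 + 0.25 + 0.125 + 0.0625 + 0.03125 + 0.03125 + 0.015625 + 0.0078125
    = 131/128 = 1.0234375
Since 1.0234375 > 1, Kraft's inequality is NOT satisfied.
A prefix code with these lengths CANNOT exist.

Kraft sum = 1.0234375. Not satisfied.


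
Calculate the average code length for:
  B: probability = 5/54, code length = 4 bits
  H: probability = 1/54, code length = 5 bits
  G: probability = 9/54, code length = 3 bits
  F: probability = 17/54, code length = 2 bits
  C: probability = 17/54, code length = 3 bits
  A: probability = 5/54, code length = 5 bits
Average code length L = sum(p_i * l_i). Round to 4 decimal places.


Weighted contributions p_i * l_i:
  B: (5/54) * 4 = 20/54
  H: (1/54) * 5 = 5/54
  G: (9/54) * 3 = 27/54
  F: (17/54) * 2 = 34/54
  C: (17/54) * 3 = 51/54
  A: (5/54) * 5 = 25/54
Sum = (20 + 5 + 27 + 34 + 51 + 25)/54 = 162/54

L = 162/54 = 3.0000 bits/symbol


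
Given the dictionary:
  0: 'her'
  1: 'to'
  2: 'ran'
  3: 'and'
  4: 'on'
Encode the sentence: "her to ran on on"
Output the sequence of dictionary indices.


Look up each word in the dictionary:
  'her' -> 0
  'to' -> 1
  'ran' -> 2
  'on' -> 4
  'on' -> 4

Encoded: [0, 1, 2, 4, 4]


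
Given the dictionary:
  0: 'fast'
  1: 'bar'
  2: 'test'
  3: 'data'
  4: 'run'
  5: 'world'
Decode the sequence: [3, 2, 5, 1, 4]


Look up each index in the dictionary:
  3 -> 'data'
  2 -> 'test'
  5 -> 'world'
  1 -> 'bar'
  4 -> 'run'

Decoded: "data test world bar run"


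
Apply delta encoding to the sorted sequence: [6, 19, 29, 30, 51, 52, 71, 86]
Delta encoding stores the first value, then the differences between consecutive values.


First value: 6
Deltas:
  19 - 6 = 13
  29 - 19 = 10
  30 - 29 = 1
  51 - 30 = 21
  52 - 51 = 1
  71 - 52 = 19
  86 - 71 = 15


Delta encoded: [6, 13, 10, 1, 21, 1, 19, 15]


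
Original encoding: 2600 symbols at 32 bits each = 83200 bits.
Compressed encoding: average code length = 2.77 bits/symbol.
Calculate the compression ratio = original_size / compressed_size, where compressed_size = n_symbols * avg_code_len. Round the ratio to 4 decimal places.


original_size = n_symbols * orig_bits = 2600 * 32 = 83200 bits
compressed_size = n_symbols * avg_code_len = 2600 * 2.77 = 7202.0 bits
ratio = original_size / compressed_size = 83200 / 7202.0 = 11.5523

Compression ratio = 11.5523


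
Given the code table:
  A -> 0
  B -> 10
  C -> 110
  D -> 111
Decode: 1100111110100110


Decoding:
110 -> C
0 -> A
111 -> D
110 -> C
10 -> B
0 -> A
110 -> C


Result: CADCBAC


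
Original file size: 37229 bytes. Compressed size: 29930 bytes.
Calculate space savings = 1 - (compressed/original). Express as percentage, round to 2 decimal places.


ratio = compressed/original = 29930/37229 = 0.803943
savings = 1 - ratio = 1 - 0.803943 = 0.196057
as a percentage: 0.196057 * 100 = 19.61%

Space savings = 1 - 29930/37229 = 19.61%


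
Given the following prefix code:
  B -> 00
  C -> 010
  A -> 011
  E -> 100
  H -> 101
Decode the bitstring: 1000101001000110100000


Decoding step by step:
Bits 100 -> E
Bits 010 -> C
Bits 100 -> E
Bits 100 -> E
Bits 011 -> A
Bits 010 -> C
Bits 00 -> B
Bits 00 -> B


Decoded message: ECEEACBB


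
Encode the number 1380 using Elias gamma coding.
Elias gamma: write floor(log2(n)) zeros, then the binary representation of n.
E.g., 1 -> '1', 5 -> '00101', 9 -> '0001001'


num_bits = floor(log2(1380)) + 1 = 11
leading_zeros = num_bits - 1 = 10
binary(1380) = 10101100100

Elias gamma(1380) = '0000000000' + '10101100100' = 000000000010101100100 (21 bits)


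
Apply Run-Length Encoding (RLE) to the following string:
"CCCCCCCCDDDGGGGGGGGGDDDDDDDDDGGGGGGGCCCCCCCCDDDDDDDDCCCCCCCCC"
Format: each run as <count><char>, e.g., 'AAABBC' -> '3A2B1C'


Scanning runs left to right:
  i=0: run of 'C' x 8 -> '8C'
  i=8: run of 'D' x 3 -> '3D'
  i=11: run of 'G' x 9 -> '9G'
  i=20: run of 'D' x 9 -> '9D'
  i=29: run of 'G' x 7 -> '7G'
  i=36: run of 'C' x 8 -> '8C'
  i=44: run of 'D' x 8 -> '8D'
  i=52: run of 'C' x 9 -> '9C'

RLE = 8C3D9G9D7G8C8D9C


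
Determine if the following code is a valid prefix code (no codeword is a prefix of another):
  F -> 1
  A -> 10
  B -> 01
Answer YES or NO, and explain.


Checking each pair (does one codeword prefix another?):
  F='1' vs A='10': prefix -- VIOLATION

NO -- this is NOT a valid prefix code. F (1) is a prefix of A (10).


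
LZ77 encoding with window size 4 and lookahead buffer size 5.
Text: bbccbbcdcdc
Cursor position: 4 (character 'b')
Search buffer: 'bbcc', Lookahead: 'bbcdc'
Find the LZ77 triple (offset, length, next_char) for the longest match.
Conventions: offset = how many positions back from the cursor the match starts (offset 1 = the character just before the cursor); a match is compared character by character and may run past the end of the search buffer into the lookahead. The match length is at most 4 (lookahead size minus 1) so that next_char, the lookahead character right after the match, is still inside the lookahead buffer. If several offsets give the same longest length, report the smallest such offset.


Try each offset into the search buffer:
  offset=1 (pos 3, char 'c'): match length 0
  offset=2 (pos 2, char 'c'): match length 0
  offset=3 (pos 1, char 'b'): match length 1
  offset=4 (pos 0, char 'b'): match length 3
Longest match has length 3 at offset 4.
next_char = character at position 4 + 3 = 7 -> 'd'

Best match: offset=4, length=3 (matching 'bbc' starting at position 0)
LZ77 triple: (4, 3, 'd')


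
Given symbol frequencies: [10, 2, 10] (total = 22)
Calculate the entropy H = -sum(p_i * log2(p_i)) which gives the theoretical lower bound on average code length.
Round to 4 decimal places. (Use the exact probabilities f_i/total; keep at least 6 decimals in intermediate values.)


Per-symbol terms -p_i * log2(p_i) with p_i = f_i/22:
  p = 10/22 = 0.454545: log2(p) = -1.137504, -p*log2(p) = 0.517047
  p = 2/22 = 0.090909: log2(p) = -3.459432, -p*log2(p) = 0.314494
  p = 10/22 = 0.454545: log2(p) = -1.137504, -p*log2(p) = 0.517047
H = 0.517047 + 0.314494 + 0.517047 = 1.348588

H = 1.3486 bits/symbol


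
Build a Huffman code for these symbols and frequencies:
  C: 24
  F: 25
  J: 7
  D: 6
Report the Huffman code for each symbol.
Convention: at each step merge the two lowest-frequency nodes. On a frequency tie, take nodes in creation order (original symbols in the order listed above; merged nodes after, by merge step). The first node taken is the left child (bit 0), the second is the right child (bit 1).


Huffman tree construction:
Step 1: Merge D(6) + J(7) = 13
Step 2: Merge (D+J)(13) + C(24) = 37
Step 3: Merge F(25) + ((D+J)+C)(37) = 62
Read each symbol's code off the tree from the root (left child = 0, right child = 1).

Codes:
  C: 11 (length 2)
  F: 0 (length 1)
  J: 101 (length 3)
  D: 100 (length 3)
Average code length: 112/62 = 1.8065 bits/symbol


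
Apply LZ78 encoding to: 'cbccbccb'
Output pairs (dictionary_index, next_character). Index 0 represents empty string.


LZ78 encoding steps:
Dictionary: {0: ''}
Step 1: w='' (idx 0), next='c' -> output (0, 'c'), add 'c' as idx 1
Step 2: w='' (idx 0), next='b' -> output (0, 'b'), add 'b' as idx 2
Step 3: w='c' (idx 1), next='c' -> output (1, 'c'), add 'cc' as idx 3
Step 4: w='b' (idx 2), next='c' -> output (2, 'c'), add 'bc' as idx 4
Step 5: w='c' (idx 1), next='b' -> output (1, 'b'), add 'cb' as idx 5


Encoded: [(0, 'c'), (0, 'b'), (1, 'c'), (2, 'c'), (1, 'b')]


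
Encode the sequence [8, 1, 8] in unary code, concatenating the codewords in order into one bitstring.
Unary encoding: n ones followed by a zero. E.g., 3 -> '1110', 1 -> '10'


Encode each number as n ones followed by a terminating 0:
  8 -> 111111110 (9 bits)
  1 -> 10 (2 bits)
  8 -> 111111110 (9 bits)
Total length = 9 + 2 + 9 = 20 bits.

Unary([8, 1, 8]) = 11111111010111111110 (20 bits)


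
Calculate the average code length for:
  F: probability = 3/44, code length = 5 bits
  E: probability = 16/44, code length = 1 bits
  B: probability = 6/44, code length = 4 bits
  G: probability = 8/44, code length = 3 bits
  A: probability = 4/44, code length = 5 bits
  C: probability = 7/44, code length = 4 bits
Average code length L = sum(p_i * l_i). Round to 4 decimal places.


Weighted contributions p_i * l_i:
  F: (3/44) * 5 = 15/44
  E: (16/44) * 1 = 16/44
  B: (6/44) * 4 = 24/44
  G: (8/44) * 3 = 24/44
  A: (4/44) * 5 = 20/44
  C: (7/44) * 4 = 28/44
Sum = (15 + 16 + 24 + 24 + 20 + 28)/44 = 127/44

L = 127/44 = 2.8864 bits/symbol


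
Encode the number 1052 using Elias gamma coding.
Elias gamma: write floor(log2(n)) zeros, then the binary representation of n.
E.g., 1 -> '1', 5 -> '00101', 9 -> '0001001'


num_bits = floor(log2(1052)) + 1 = 11
leading_zeros = num_bits - 1 = 10
binary(1052) = 10000011100

Elias gamma(1052) = '0000000000' + '10000011100' = 000000000010000011100 (21 bits)


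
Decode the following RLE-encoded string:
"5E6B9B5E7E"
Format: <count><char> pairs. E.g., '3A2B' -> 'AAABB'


Expanding each <count><char> pair:
  5E -> 'EEEEE'
  6B -> 'BBBBBB'
  9B -> 'BBBBBBBBB'
  5E -> 'EEEEE'
  7E -> 'EEEEEEE'

Decoded = EEEEEBBBBBBBBBBBBBBBEEEEEEEEEEEE


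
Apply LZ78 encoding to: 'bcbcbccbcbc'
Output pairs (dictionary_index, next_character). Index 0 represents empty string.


LZ78 encoding steps:
Dictionary: {0: ''}
Step 1: w='' (idx 0), next='b' -> output (0, 'b'), add 'b' as idx 1
Step 2: w='' (idx 0), next='c' -> output (0, 'c'), add 'c' as idx 2
Step 3: w='b' (idx 1), next='c' -> output (1, 'c'), add 'bc' as idx 3
Step 4: w='bc' (idx 3), next='c' -> output (3, 'c'), add 'bcc' as idx 4
Step 5: w='bc' (idx 3), next='b' -> output (3, 'b'), add 'bcb' as idx 5
Step 6: w='c' (idx 2), end of input -> output (2, '')


Encoded: [(0, 'b'), (0, 'c'), (1, 'c'), (3, 'c'), (3, 'b'), (2, '')]


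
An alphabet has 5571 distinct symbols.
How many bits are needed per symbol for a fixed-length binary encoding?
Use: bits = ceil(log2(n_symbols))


log2(5571) = 12.4437
Bracket: 2^12 = 4096 < 5571 <= 2^13 = 8192
So ceil(log2(5571)) = 13

bits = ceil(log2(5571)) = ceil(12.4437) = 13 bits


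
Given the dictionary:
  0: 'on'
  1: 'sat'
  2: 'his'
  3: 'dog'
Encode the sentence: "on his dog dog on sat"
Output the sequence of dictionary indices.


Look up each word in the dictionary:
  'on' -> 0
  'his' -> 2
  'dog' -> 3
  'dog' -> 3
  'on' -> 0
  'sat' -> 1

Encoded: [0, 2, 3, 3, 0, 1]


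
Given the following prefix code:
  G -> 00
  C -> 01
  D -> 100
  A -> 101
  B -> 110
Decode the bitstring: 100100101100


Decoding step by step:
Bits 100 -> D
Bits 100 -> D
Bits 101 -> A
Bits 100 -> D


Decoded message: DDAD


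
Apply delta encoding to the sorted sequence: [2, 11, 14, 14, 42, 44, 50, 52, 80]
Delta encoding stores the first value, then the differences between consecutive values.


First value: 2
Deltas:
  11 - 2 = 9
  14 - 11 = 3
  14 - 14 = 0
  42 - 14 = 28
  44 - 42 = 2
  50 - 44 = 6
  52 - 50 = 2
  80 - 52 = 28


Delta encoded: [2, 9, 3, 0, 28, 2, 6, 2, 28]


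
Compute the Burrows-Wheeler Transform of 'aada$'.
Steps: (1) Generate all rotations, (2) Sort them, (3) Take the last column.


Rotations (sorted):
  0: $aada -> last char: a
  1: a$aad -> last char: d
  2: aada$ -> last char: $
  3: ada$a -> last char: a
  4: da$aa -> last char: a


BWT = ad$aa


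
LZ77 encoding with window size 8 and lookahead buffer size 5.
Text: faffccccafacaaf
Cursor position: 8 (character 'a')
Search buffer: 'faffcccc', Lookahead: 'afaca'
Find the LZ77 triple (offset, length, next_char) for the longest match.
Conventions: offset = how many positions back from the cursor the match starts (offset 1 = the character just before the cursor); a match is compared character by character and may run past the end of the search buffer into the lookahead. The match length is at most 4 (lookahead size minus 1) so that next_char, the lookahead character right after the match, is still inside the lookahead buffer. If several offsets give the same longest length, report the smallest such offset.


Try each offset into the search buffer:
  offset=1 (pos 7, char 'c'): match length 0
  offset=2 (pos 6, char 'c'): match length 0
  offset=3 (pos 5, char 'c'): match length 0
  offset=4 (pos 4, char 'c'): match length 0
  offset=5 (pos 3, char 'f'): match length 0
  offset=6 (pos 2, char 'f'): match length 0
  offset=7 (pos 1, char 'a'): match length 2
  offset=8 (pos 0, char 'f'): match length 0
Longest match has length 2 at offset 7.
next_char = character at position 8 + 2 = 10 -> 'a'

Best match: offset=7, length=2 (matching 'af' starting at position 1)
LZ77 triple: (7, 2, 'a')


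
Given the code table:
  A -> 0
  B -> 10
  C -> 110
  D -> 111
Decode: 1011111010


Decoding:
10 -> B
111 -> D
110 -> C
10 -> B


Result: BDCB


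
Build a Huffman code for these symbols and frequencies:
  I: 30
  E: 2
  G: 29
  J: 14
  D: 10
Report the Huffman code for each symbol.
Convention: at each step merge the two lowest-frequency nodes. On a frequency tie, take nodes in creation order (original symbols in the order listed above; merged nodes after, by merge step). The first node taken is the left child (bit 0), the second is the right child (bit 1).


Huffman tree construction:
Step 1: Merge E(2) + D(10) = 12
Step 2: Merge (E+D)(12) + J(14) = 26
Step 3: Merge ((E+D)+J)(26) + G(29) = 55
Step 4: Merge I(30) + (((E+D)+J)+G)(55) = 85
Read each symbol's code off the tree from the root (left child = 0, right child = 1).

Codes:
  I: 0 (length 1)
  E: 1000 (length 4)
  G: 11 (length 2)
  J: 101 (length 3)
  D: 1001 (length 4)
Average code length: 178/85 = 2.0941 bits/symbol


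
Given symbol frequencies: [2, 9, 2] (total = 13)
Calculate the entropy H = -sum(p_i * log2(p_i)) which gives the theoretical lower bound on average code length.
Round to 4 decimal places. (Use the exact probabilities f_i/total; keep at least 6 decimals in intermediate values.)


Per-symbol terms -p_i * log2(p_i) with p_i = f_i/13:
  p = 2/13 = 0.153846: log2(p) = -2.700440, -p*log2(p) = 0.415452
  p = 9/13 = 0.692308: log2(p) = -0.530515, -p*log2(p) = 0.367279
  p = 2/13 = 0.153846: log2(p) = -2.700440, -p*log2(p) = 0.415452
H = 0.415452 + 0.367279 + 0.415452 = 1.198183

H = 1.1982 bits/symbol


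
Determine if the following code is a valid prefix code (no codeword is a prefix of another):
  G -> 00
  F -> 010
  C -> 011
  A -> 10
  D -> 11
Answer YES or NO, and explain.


Checking each pair (does one codeword prefix another?):
  G='00' vs F='010': no prefix
  G='00' vs C='011': no prefix
  G='00' vs A='10': no prefix
  G='00' vs D='11': no prefix
  F='010' vs G='00': no prefix
  F='010' vs C='011': no prefix
  F='010' vs A='10': no prefix
  F='010' vs D='11': no prefix
  C='011' vs G='00': no prefix
  C='011' vs F='010': no prefix
  C='011' vs A='10': no prefix
  C='011' vs D='11': no prefix
  A='10' vs G='00': no prefix
  A='10' vs F='010': no prefix
  A='10' vs C='011': no prefix
  A='10' vs D='11': no prefix
  D='11' vs G='00': no prefix
  D='11' vs F='010': no prefix
  D='11' vs C='011': no prefix
  D='11' vs A='10': no prefix
No violation found over all pairs.

YES -- this is a valid prefix code. No codeword is a prefix of any other codeword.


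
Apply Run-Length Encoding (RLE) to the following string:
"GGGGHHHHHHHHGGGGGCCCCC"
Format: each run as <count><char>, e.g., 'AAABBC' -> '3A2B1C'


Scanning runs left to right:
  i=0: run of 'G' x 4 -> '4G'
  i=4: run of 'H' x 8 -> '8H'
  i=12: run of 'G' x 5 -> '5G'
  i=17: run of 'C' x 5 -> '5C'

RLE = 4G8H5G5C


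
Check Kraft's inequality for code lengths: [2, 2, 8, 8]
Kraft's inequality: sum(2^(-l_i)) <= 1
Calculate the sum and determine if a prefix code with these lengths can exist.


Sum = 2^(-2) + 2^(-2) + 2^(-8) + 2^(-8)
    = 0.25 + 0.25 + 0.00390625 + 0.00390625
    = 130/256 = 0.5078125
Since 0.5078125 <= 1, Kraft's inequality IS satisfied.
A prefix code with these lengths CAN exist.

Kraft sum = 0.5078125. Satisfied.


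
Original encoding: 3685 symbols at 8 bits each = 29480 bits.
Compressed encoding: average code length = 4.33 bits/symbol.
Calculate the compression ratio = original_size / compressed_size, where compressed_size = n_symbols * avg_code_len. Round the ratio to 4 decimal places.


original_size = n_symbols * orig_bits = 3685 * 8 = 29480 bits
compressed_size = n_symbols * avg_code_len = 3685 * 4.33 = 15956.05 bits
ratio = original_size / compressed_size = 29480 / 15956.05 = 1.8476

Compression ratio = 1.8476


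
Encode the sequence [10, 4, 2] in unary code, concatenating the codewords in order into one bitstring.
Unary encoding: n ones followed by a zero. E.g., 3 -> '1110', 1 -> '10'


Encode each number as n ones followed by a terminating 0:
  10 -> 11111111110 (11 bits)
  4 -> 11110 (5 bits)
  2 -> 110 (3 bits)
Total length = 11 + 5 + 3 = 19 bits.

Unary([10, 4, 2]) = 1111111111011110110 (19 bits)


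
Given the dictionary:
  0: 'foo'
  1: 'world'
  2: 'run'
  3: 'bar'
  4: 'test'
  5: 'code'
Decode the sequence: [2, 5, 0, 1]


Look up each index in the dictionary:
  2 -> 'run'
  5 -> 'code'
  0 -> 'foo'
  1 -> 'world'

Decoded: "run code foo world"


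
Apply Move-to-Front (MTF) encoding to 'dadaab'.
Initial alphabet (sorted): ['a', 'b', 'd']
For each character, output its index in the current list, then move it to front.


MTF encoding:
'd': index 2 in ['a', 'b', 'd'] -> ['d', 'a', 'b']
'a': index 1 in ['d', 'a', 'b'] -> ['a', 'd', 'b']
'd': index 1 in ['a', 'd', 'b'] -> ['d', 'a', 'b']
'a': index 1 in ['d', 'a', 'b'] -> ['a', 'd', 'b']
'a': index 0 in ['a', 'd', 'b'] -> ['a', 'd', 'b']
'b': index 2 in ['a', 'd', 'b'] -> ['b', 'a', 'd']


Output: [2, 1, 1, 1, 0, 2]


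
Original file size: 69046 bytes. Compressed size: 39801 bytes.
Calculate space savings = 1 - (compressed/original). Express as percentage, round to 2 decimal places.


ratio = compressed/original = 39801/69046 = 0.576442
savings = 1 - ratio = 1 - 0.576442 = 0.423558
as a percentage: 0.423558 * 100 = 42.36%

Space savings = 1 - 39801/69046 = 42.36%


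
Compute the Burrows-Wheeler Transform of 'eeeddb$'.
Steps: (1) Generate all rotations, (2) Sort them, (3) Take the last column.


Rotations (sorted):
  0: $eeeddb -> last char: b
  1: b$eeedd -> last char: d
  2: db$eeed -> last char: d
  3: ddb$eee -> last char: e
  4: eddb$ee -> last char: e
  5: eeddb$e -> last char: e
  6: eeeddb$ -> last char: $


BWT = bddeee$


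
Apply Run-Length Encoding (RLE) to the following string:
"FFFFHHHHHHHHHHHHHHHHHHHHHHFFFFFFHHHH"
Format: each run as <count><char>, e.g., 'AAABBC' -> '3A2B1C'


Scanning runs left to right:
  i=0: run of 'F' x 4 -> '4F'
  i=4: run of 'H' x 22 -> '22H'
  i=26: run of 'F' x 6 -> '6F'
  i=32: run of 'H' x 4 -> '4H'

RLE = 4F22H6F4H


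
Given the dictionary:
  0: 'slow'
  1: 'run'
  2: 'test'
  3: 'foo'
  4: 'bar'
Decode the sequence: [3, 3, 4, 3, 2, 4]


Look up each index in the dictionary:
  3 -> 'foo'
  3 -> 'foo'
  4 -> 'bar'
  3 -> 'foo'
  2 -> 'test'
  4 -> 'bar'

Decoded: "foo foo bar foo test bar"


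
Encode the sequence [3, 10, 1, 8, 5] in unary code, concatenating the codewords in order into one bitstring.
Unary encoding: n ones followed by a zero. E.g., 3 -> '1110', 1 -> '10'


Encode each number as n ones followed by a terminating 0:
  3 -> 1110 (4 bits)
  10 -> 11111111110 (11 bits)
  1 -> 10 (2 bits)
  8 -> 111111110 (9 bits)
  5 -> 111110 (6 bits)
Total length = 4 + 11 + 2 + 9 + 6 = 32 bits.

Unary([3, 10, 1, 8, 5]) = 11101111111111010111111110111110 (32 bits)


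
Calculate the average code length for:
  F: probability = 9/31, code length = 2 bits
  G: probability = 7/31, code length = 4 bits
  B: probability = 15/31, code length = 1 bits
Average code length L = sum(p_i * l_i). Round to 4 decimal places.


Weighted contributions p_i * l_i:
  F: (9/31) * 2 = 18/31
  G: (7/31) * 4 = 28/31
  B: (15/31) * 1 = 15/31
Sum = (18 + 28 + 15)/31 = 61/31

L = 61/31 = 1.9677 bits/symbol


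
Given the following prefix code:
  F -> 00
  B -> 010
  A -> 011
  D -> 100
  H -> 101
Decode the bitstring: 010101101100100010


Decoding step by step:
Bits 010 -> B
Bits 101 -> H
Bits 101 -> H
Bits 100 -> D
Bits 100 -> D
Bits 010 -> B


Decoded message: BHHDDB


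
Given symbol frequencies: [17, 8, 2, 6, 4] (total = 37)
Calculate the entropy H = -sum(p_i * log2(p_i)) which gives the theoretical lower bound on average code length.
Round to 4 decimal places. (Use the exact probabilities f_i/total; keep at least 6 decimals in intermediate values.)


Per-symbol terms -p_i * log2(p_i) with p_i = f_i/37:
  p = 17/37 = 0.459459: log2(p) = -1.121991, -p*log2(p) = 0.515509
  p = 8/37 = 0.216216: log2(p) = -2.209453, -p*log2(p) = 0.477720
  p = 2/37 = 0.054054: log2(p) = -4.209453, -p*log2(p) = 0.227538
  p = 6/37 = 0.162162: log2(p) = -2.624491, -p*log2(p) = 0.425593
  p = 4/37 = 0.108108: log2(p) = -3.209453, -p*log2(p) = 0.346968
H = 0.515509 + 0.477720 + 0.227538 + 0.425593 + 0.346968 = 1.993328

H = 1.9933 bits/symbol


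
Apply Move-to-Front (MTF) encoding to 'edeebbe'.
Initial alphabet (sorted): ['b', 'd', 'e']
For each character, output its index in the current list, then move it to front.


MTF encoding:
'e': index 2 in ['b', 'd', 'e'] -> ['e', 'b', 'd']
'd': index 2 in ['e', 'b', 'd'] -> ['d', 'e', 'b']
'e': index 1 in ['d', 'e', 'b'] -> ['e', 'd', 'b']
'e': index 0 in ['e', 'd', 'b'] -> ['e', 'd', 'b']
'b': index 2 in ['e', 'd', 'b'] -> ['b', 'e', 'd']
'b': index 0 in ['b', 'e', 'd'] -> ['b', 'e', 'd']
'e': index 1 in ['b', 'e', 'd'] -> ['e', 'b', 'd']


Output: [2, 2, 1, 0, 2, 0, 1]


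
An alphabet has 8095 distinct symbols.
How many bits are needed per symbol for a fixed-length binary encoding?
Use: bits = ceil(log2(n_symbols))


log2(8095) = 12.9828
Bracket: 2^12 = 4096 < 8095 <= 2^13 = 8192
So ceil(log2(8095)) = 13

bits = ceil(log2(8095)) = ceil(12.9828) = 13 bits


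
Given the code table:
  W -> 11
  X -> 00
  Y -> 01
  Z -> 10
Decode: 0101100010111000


Decoding:
01 -> Y
01 -> Y
10 -> Z
00 -> X
10 -> Z
11 -> W
10 -> Z
00 -> X


Result: YYZXZWZX


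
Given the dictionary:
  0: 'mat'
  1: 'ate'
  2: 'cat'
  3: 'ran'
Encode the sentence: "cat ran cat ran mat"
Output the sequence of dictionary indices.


Look up each word in the dictionary:
  'cat' -> 2
  'ran' -> 3
  'cat' -> 2
  'ran' -> 3
  'mat' -> 0

Encoded: [2, 3, 2, 3, 0]


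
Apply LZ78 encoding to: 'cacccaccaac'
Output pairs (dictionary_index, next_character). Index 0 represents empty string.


LZ78 encoding steps:
Dictionary: {0: ''}
Step 1: w='' (idx 0), next='c' -> output (0, 'c'), add 'c' as idx 1
Step 2: w='' (idx 0), next='a' -> output (0, 'a'), add 'a' as idx 2
Step 3: w='c' (idx 1), next='c' -> output (1, 'c'), add 'cc' as idx 3
Step 4: w='c' (idx 1), next='a' -> output (1, 'a'), add 'ca' as idx 4
Step 5: w='cc' (idx 3), next='a' -> output (3, 'a'), add 'cca' as idx 5
Step 6: w='a' (idx 2), next='c' -> output (2, 'c'), add 'ac' as idx 6


Encoded: [(0, 'c'), (0, 'a'), (1, 'c'), (1, 'a'), (3, 'a'), (2, 'c')]


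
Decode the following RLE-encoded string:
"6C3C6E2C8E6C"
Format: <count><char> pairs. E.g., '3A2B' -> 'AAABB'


Expanding each <count><char> pair:
  6C -> 'CCCCCC'
  3C -> 'CCC'
  6E -> 'EEEEEE'
  2C -> 'CC'
  8E -> 'EEEEEEEE'
  6C -> 'CCCCCC'

Decoded = CCCCCCCCCEEEEEECCEEEEEEEECCCCCC


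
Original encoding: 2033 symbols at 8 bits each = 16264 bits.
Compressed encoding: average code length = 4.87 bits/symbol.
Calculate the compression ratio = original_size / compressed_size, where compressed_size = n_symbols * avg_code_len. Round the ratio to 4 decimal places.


original_size = n_symbols * orig_bits = 2033 * 8 = 16264 bits
compressed_size = n_symbols * avg_code_len = 2033 * 4.87 = 9900.71 bits
ratio = original_size / compressed_size = 16264 / 9900.71 = 1.6427

Compression ratio = 1.6427


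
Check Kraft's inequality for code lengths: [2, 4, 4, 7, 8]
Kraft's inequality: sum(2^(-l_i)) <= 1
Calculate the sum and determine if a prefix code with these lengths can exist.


Sum = 2^(-2) + 2^(-4) + 2^(-4) + 2^(-7) + 2^(-8)
    = 0.25 + 0.0625 + 0.0625 + 0.0078125 + 0.00390625
    = 99/256 = 0.38671875
Since 0.38671875 <= 1, Kraft's inequality IS satisfied.
A prefix code with these lengths CAN exist.

Kraft sum = 0.38671875. Satisfied.


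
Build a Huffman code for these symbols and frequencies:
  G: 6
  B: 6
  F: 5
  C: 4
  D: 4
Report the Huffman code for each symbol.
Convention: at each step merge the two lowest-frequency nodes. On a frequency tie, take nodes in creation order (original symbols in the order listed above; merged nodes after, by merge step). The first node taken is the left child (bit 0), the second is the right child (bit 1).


Huffman tree construction:
Step 1: Merge C(4) + D(4) = 8
Step 2: Merge F(5) + G(6) = 11
Step 3: Merge B(6) + (C+D)(8) = 14
Step 4: Merge (F+G)(11) + (B+(C+D))(14) = 25
Read each symbol's code off the tree from the root (left child = 0, right child = 1).

Codes:
  G: 01 (length 2)
  B: 10 (length 2)
  F: 00 (length 2)
  C: 110 (length 3)
  D: 111 (length 3)
Average code length: 58/25 = 2.3200 bits/symbol


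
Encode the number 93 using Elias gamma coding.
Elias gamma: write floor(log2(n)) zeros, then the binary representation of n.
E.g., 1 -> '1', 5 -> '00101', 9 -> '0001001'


num_bits = floor(log2(93)) + 1 = 7
leading_zeros = num_bits - 1 = 6
binary(93) = 1011101

Elias gamma(93) = '000000' + '1011101' = 0000001011101 (13 bits)


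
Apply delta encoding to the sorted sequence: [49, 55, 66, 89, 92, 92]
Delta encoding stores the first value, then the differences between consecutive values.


First value: 49
Deltas:
  55 - 49 = 6
  66 - 55 = 11
  89 - 66 = 23
  92 - 89 = 3
  92 - 92 = 0


Delta encoded: [49, 6, 11, 23, 3, 0]


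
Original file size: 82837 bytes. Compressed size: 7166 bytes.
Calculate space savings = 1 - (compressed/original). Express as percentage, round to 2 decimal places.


ratio = compressed/original = 7166/82837 = 0.086507
savings = 1 - ratio = 1 - 0.086507 = 0.913493
as a percentage: 0.913493 * 100 = 91.35%

Space savings = 1 - 7166/82837 = 91.35%


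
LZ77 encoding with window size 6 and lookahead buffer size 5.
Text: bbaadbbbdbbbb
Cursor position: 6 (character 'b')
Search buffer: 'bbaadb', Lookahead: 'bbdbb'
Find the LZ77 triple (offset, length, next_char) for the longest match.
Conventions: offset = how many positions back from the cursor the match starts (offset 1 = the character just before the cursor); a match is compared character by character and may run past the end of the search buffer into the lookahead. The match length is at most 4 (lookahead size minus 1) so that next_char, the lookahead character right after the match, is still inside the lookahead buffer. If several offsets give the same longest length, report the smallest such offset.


Try each offset into the search buffer:
  offset=1 (pos 5, char 'b'): match length 2
  offset=2 (pos 4, char 'd'): match length 0
  offset=3 (pos 3, char 'a'): match length 0
  offset=4 (pos 2, char 'a'): match length 0
  offset=5 (pos 1, char 'b'): match length 1
  offset=6 (pos 0, char 'b'): match length 2
Longest match has length 2, found at offsets 1, 6; take the smallest, offset 1.
next_char = character at position 6 + 2 = 8 -> 'd'

Best match: offset=1, length=2 (matching 'bb' starting at position 5)
LZ77 triple: (1, 2, 'd')


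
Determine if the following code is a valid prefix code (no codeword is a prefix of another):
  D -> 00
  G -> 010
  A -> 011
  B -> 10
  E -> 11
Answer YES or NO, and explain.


Checking each pair (does one codeword prefix another?):
  D='00' vs G='010': no prefix
  D='00' vs A='011': no prefix
  D='00' vs B='10': no prefix
  D='00' vs E='11': no prefix
  G='010' vs D='00': no prefix
  G='010' vs A='011': no prefix
  G='010' vs B='10': no prefix
  G='010' vs E='11': no prefix
  A='011' vs D='00': no prefix
  A='011' vs G='010': no prefix
  A='011' vs B='10': no prefix
  A='011' vs E='11': no prefix
  B='10' vs D='00': no prefix
  B='10' vs G='010': no prefix
  B='10' vs A='011': no prefix
  B='10' vs E='11': no prefix
  E='11' vs D='00': no prefix
  E='11' vs G='010': no prefix
  E='11' vs A='011': no prefix
  E='11' vs B='10': no prefix
No violation found over all pairs.

YES -- this is a valid prefix code. No codeword is a prefix of any other codeword.


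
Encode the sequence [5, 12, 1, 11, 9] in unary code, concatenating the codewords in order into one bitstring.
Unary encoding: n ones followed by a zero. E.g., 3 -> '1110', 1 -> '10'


Encode each number as n ones followed by a terminating 0:
  5 -> 111110 (6 bits)
  12 -> 1111111111110 (13 bits)
  1 -> 10 (2 bits)
  11 -> 111111111110 (12 bits)
  9 -> 1111111110 (10 bits)
Total length = 6 + 13 + 2 + 12 + 10 = 43 bits.

Unary([5, 12, 1, 11, 9]) = 1111101111111111110101111111111101111111110 (43 bits)


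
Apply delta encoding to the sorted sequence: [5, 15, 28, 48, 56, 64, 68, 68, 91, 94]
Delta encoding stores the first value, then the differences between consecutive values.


First value: 5
Deltas:
  15 - 5 = 10
  28 - 15 = 13
  48 - 28 = 20
  56 - 48 = 8
  64 - 56 = 8
  68 - 64 = 4
  68 - 68 = 0
  91 - 68 = 23
  94 - 91 = 3


Delta encoded: [5, 10, 13, 20, 8, 8, 4, 0, 23, 3]


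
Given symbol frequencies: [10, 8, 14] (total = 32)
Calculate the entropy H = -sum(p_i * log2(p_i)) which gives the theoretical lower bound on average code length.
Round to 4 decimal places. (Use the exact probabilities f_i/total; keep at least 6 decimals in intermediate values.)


Per-symbol terms -p_i * log2(p_i) with p_i = f_i/32:
  p = 10/32 = 0.312500: log2(p) = -1.678072, -p*log2(p) = 0.524397
  p = 8/32 = 0.250000: log2(p) = -2.000000, -p*log2(p) = 0.500000
  p = 14/32 = 0.437500: log2(p) = -1.192645, -p*log2(p) = 0.521782
H = 0.524397 + 0.500000 + 0.521782 = 1.546179

H = 1.5462 bits/symbol


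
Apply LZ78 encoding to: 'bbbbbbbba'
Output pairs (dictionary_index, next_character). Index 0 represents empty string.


LZ78 encoding steps:
Dictionary: {0: ''}
Step 1: w='' (idx 0), next='b' -> output (0, 'b'), add 'b' as idx 1
Step 2: w='b' (idx 1), next='b' -> output (1, 'b'), add 'bb' as idx 2
Step 3: w='bb' (idx 2), next='b' -> output (2, 'b'), add 'bbb' as idx 3
Step 4: w='bb' (idx 2), next='a' -> output (2, 'a'), add 'bba' as idx 4


Encoded: [(0, 'b'), (1, 'b'), (2, 'b'), (2, 'a')]
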